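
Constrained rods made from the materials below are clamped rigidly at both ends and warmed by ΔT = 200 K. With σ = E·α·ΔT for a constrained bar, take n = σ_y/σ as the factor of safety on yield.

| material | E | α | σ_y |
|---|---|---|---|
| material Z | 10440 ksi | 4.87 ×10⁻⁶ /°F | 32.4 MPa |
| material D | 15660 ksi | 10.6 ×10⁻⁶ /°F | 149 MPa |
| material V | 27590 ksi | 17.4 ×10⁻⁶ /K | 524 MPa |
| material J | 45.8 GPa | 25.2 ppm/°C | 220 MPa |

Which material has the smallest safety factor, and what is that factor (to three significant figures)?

material Z, n = 0.257

In consistent units (E in GPa, α in ×10⁻⁶/K, σ_y in MPa):
  material Z: E = 71.98, α = 8.77, σ_y = 32.40 → σ = 126 MPa, n = 0.257
  material D: E = 108.0, α = 19.1, σ_y = 149.0 → σ = 412 MPa, n = 0.362
  material V: E = 190.2, α = 17.4, σ_y = 524.0 → σ = 662 MPa, n = 0.792
  material J: E = 45.80, α = 25.2, σ_y = 220.0 → σ = 231 MPa, n = 0.953
Material Z has the lowest safety factor, n = 0.257.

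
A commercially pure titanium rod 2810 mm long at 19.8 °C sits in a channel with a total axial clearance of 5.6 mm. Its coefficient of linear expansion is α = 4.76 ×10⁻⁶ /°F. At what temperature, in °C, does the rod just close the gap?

252 °C

α = 4.76×10⁻⁶/°F × 9/5 = 8.57×10⁻⁶/K.
α·L₀·ΔT = 5.6 mm ⇒ ΔT = 5.6 / (8.57×10⁻⁶ × 2810.0) = 232.6 K.
T = 19.8 + 232.6 = 252.4 °C.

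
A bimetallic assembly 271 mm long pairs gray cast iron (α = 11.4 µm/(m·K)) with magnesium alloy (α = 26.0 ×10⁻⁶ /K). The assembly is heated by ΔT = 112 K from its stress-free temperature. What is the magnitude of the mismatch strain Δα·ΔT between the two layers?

1.64×10⁻³

Δα = |11.4 − 26.0|×10⁻⁶/K = 14.6×10⁻⁶/K.
Mismatch strain = Δα·ΔT = 14.6×10⁻⁶ × 112.0 = 1.64×10⁻³.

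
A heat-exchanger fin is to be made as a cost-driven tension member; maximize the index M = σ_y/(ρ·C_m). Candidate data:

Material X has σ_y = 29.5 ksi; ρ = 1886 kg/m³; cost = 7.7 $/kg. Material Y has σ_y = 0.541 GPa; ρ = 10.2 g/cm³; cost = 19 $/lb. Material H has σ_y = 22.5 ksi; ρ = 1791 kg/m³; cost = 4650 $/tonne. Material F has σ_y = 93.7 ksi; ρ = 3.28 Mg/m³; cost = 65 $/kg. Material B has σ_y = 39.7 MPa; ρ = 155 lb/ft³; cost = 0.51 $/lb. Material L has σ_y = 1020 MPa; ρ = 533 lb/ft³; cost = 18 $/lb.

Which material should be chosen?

Putting every candidate on a common basis:
  material X: σ_y = 203.4 MPa, ρ = 1886 kg/m³, cost = 7.700 $/kg
  material Y: σ_y = 541.0 MPa, ρ = 10200 kg/m³, cost = 41.89 $/kg
  material H: σ_y = 155.1 MPa, ρ = 1791 kg/m³, cost = 4.650 $/kg
  material F: σ_y = 646.0 MPa, ρ = 3280 kg/m³, cost = 65.00 $/kg
  material B: σ_y = 39.70 MPa, ρ = 2483 kg/m³, cost = 1.124 $/kg
  material L: σ_y = 1020 MPa, ρ = 8538 kg/m³, cost = 39.68 $/kg
  material H: M = 18.6 kN·m per $
  material B: M = 14.2 kN·m per $
  material X: M = 14.0 kN·m per $
  material F: M = 3.03 kN·m per $
  material L: M = 3.01 kN·m per $
  material Y: M = 1.27 kN·m per $
Material H has the largest M.

material H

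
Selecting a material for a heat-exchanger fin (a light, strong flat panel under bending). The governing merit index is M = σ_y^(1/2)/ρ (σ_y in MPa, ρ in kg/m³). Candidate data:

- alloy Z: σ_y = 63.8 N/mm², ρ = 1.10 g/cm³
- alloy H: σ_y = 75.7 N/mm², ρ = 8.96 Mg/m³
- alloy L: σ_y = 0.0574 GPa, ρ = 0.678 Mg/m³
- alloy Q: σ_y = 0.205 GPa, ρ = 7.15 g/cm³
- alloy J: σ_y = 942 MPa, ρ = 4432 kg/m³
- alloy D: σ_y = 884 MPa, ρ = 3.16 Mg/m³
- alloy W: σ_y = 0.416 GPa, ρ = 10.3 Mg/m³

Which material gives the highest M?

alloy L

After converting to SI:
  alloy Z: σ_y = 63.80 MPa, ρ = 1100 kg/m³
  alloy H: σ_y = 75.70 MPa, ρ = 8960 kg/m³
  alloy L: σ_y = 57.40 MPa, ρ = 678.0 kg/m³
  alloy Q: σ_y = 205.0 MPa, ρ = 7150 kg/m³
  alloy J: σ_y = 942.0 MPa, ρ = 4432 kg/m³
  alloy D: σ_y = 884.0 MPa, ρ = 3160 kg/m³
  alloy W: σ_y = 416.0 MPa, ρ = 10300 kg/m³
  alloy L: M = 11.2×10⁻³
  alloy D: M = 9.41×10⁻³
  alloy Z: M = 7.26×10⁻³
  alloy J: M = 6.93×10⁻³
  alloy Q: M = 2.00×10⁻³
  alloy W: M = 1.98×10⁻³
  alloy H: M = 0.971×10⁻³
Alloy L has the largest M.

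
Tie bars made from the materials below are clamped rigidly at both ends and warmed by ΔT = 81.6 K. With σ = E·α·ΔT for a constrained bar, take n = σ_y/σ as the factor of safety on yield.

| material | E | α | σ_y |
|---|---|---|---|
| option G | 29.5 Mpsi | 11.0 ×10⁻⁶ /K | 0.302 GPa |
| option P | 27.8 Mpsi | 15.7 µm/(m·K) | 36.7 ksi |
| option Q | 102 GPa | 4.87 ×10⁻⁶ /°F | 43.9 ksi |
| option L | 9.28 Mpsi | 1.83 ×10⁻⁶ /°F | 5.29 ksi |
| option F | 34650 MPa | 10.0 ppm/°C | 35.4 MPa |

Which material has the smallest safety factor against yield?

option P

In consistent units (E in GPa, α in ×10⁻⁶/K, σ_y in MPa):
  option G: E = 203.4, α = 11.0, σ_y = 302.0 → σ = 183 MPa, n = 1.65
  option P: E = 191.7, α = 15.7, σ_y = 253.0 → σ = 246 MPa, n = 1.03
  option Q: E = 102.0, α = 8.77, σ_y = 302.7 → σ = 73.0 MPa, n = 4.15
  option L: E = 63.98, α = 3.29, σ_y = 36.47 → σ = 17.2 MPa, n = 2.12
  option F: E = 34.65, α = 10.0, σ_y = 35.40 → σ = 28.3 MPa, n = 1.25
The minimum is option P at n = 1.03.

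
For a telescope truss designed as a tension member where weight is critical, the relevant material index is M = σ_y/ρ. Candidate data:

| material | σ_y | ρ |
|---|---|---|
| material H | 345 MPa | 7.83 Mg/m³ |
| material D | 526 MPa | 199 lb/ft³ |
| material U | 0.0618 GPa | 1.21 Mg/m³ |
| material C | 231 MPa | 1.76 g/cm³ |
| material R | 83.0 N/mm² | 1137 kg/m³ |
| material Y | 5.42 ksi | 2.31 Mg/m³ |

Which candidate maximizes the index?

Normalizing units and computing the index:
  material H: σ_y = 345.0 MPa, ρ = 7830 kg/m³
  material D: σ_y = 526.0 MPa, ρ = 3188 kg/m³
  material U: σ_y = 61.80 MPa, ρ = 1210 kg/m³
  material C: σ_y = 231.0 MPa, ρ = 1760 kg/m³
  material R: σ_y = 83.00 MPa, ρ = 1137 kg/m³
  material Y: σ_y = 37.37 MPa, ρ = 2310 kg/m³
  material D: M = 165 kN·m/kg
  material C: M = 131 kN·m/kg
  material R: M = 73.0 kN·m/kg
  material U: M = 51.1 kN·m/kg
  material H: M = 44.1 kN·m/kg
  material Y: M = 16.2 kN·m/kg
Material D has the largest M.

material D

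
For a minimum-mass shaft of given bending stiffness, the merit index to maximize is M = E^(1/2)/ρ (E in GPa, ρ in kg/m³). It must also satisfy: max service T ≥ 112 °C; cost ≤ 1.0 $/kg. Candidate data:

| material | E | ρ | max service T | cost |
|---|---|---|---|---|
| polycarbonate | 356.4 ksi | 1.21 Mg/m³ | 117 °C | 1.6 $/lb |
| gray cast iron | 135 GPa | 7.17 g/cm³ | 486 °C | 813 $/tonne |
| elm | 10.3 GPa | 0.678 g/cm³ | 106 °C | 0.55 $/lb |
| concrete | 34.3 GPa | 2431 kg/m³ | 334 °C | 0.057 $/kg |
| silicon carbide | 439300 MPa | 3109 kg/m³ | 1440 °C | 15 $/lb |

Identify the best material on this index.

Screen on constraints: max service T ≥ 112 °C; cost ≤ 1.0 $/kg. Survivors: gray cast iron, concrete.
Putting every candidate on a common basis:
  gray cast iron: E = 135.0 GPa, ρ = 7170 kg/m³
  concrete: E = 34.30 GPa, ρ = 2431 kg/m³
  concrete: M = 2.41×10⁻³
  gray cast iron: M = 1.62×10⁻³
Highest index: concrete.

concrete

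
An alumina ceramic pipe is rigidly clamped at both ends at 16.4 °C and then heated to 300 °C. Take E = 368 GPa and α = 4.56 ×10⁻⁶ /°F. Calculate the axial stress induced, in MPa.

α = 4.56×10⁻⁶/°F × 9/5 = 8.21×10⁻⁶/K.
ΔT = 283.6 K. Constrained thermal stress σ = E·α·ΔT = 368.0×10³ MPa × 8.21×10⁻⁶ × 283.6 = 857 MPa (compressive).

857 MPa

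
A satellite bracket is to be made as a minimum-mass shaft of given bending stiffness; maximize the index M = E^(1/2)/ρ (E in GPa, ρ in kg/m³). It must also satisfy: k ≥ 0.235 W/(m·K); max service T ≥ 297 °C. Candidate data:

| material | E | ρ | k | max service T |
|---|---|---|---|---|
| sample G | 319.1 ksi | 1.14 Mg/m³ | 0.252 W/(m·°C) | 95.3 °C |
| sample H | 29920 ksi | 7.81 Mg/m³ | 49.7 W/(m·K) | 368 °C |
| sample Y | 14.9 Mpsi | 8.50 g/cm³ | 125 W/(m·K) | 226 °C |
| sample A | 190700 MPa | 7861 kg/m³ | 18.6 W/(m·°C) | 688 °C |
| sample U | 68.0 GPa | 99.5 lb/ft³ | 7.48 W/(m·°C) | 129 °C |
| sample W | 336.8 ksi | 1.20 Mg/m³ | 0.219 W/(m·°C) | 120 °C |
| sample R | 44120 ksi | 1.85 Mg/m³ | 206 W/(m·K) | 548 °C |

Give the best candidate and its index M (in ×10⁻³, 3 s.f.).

Screen on constraints: k ≥ 0.235 W/(m·K); max service T ≥ 297 °C. Survivors: sample H, sample A, sample R.
Convert each candidate to consistent units, then evaluate M:
  sample H: E = 206.3 GPa, ρ = 7810 kg/m³
  sample A: E = 190.7 GPa, ρ = 7861 kg/m³
  sample R: E = 304.2 GPa, ρ = 1850 kg/m³
  sample R: M = 9.43×10⁻³
  sample H: M = 1.84×10⁻³
  sample A: M = 1.76×10⁻³
The maximum is for sample R.

sample R, M = 9.43×10⁻³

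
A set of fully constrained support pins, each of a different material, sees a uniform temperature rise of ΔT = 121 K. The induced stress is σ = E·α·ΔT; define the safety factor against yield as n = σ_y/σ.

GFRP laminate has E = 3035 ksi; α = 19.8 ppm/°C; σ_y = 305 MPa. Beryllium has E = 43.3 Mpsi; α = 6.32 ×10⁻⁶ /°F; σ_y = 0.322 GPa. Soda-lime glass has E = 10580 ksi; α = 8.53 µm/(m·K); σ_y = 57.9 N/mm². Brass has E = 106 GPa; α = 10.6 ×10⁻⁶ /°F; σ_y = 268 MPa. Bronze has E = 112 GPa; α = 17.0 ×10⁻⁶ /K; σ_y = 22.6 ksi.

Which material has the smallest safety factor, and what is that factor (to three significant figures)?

Per material, after unit conversion:
  GFRP laminate: E = 20.93, α = 19.8, σ_y = 305.0 → σ = 50.1 MPa, n = 6.08
  beryllium: E = 298.5, α = 11.4, σ_y = 322.0 → σ = 411 MPa, n = 0.784
  soda-lime glass: E = 72.95, α = 8.53, σ_y = 57.90 → σ = 75.3 MPa, n = 0.769
  brass: E = 106.0, α = 19.1, σ_y = 268.0 → σ = 245 MPa, n = 1.10
  bronze: E = 112.0, α = 17.0, σ_y = 155.8 → σ = 230 MPa, n = 0.676
Bronze has the lowest safety factor, n = 0.676.

bronze, n = 0.676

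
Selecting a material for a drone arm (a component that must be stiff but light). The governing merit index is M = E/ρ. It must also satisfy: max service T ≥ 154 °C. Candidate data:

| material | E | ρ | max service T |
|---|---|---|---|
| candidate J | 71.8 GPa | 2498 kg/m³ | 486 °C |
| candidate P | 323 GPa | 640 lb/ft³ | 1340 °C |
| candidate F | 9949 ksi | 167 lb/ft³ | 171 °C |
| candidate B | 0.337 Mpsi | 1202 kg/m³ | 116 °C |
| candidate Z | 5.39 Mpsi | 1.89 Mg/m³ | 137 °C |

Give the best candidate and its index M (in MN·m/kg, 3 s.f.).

candidate P, M = 31.5 MN·m/kg

Screen on constraints: max service T ≥ 154 °C. Survivors: candidate J, candidate P, candidate F.
Normalizing units and computing the index:
  candidate J: E = 71.80 GPa, ρ = 2498 kg/m³
  candidate P: E = 323.0 GPa, ρ = 10250 kg/m³
  candidate F: E = 68.60 GPa, ρ = 2675 kg/m³
  candidate P: M = 31.5 MN·m/kg
  candidate J: M = 28.7 MN·m/kg
  candidate F: M = 25.6 MN·m/kg
Candidate P ranks first.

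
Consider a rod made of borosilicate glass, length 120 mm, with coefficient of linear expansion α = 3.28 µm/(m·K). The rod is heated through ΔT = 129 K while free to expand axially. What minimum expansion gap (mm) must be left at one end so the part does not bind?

0.0508 mm

ΔL = α·L₀·ΔT = 3.28×10⁻⁶ × 120 mm × 129.0 K = 0.0508 mm.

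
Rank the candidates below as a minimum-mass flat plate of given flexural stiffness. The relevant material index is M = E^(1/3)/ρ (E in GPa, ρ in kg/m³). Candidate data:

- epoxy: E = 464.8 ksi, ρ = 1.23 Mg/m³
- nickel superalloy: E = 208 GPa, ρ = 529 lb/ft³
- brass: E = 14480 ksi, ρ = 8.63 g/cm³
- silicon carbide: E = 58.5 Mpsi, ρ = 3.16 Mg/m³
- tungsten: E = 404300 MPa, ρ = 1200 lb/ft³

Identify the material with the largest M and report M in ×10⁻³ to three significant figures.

silicon carbide, M = 2.34×10⁻³

Putting every candidate on a common basis:
  epoxy: E = 3.205 GPa, ρ = 1230 kg/m³
  nickel superalloy: E = 208.0 GPa, ρ = 8474 kg/m³
  brass: E = 99.84 GPa, ρ = 8630 kg/m³
  silicon carbide: E = 403.3 GPa, ρ = 3160 kg/m³
  tungsten: E = 404.3 GPa, ρ = 19220 kg/m³
  silicon carbide: M = 2.34×10⁻³
  epoxy: M = 1.20×10⁻³
  nickel superalloy: M = 0.699×10⁻³
  brass: M = 0.538×10⁻³
  tungsten: M = 0.385×10⁻³
Silicon carbide ranks first.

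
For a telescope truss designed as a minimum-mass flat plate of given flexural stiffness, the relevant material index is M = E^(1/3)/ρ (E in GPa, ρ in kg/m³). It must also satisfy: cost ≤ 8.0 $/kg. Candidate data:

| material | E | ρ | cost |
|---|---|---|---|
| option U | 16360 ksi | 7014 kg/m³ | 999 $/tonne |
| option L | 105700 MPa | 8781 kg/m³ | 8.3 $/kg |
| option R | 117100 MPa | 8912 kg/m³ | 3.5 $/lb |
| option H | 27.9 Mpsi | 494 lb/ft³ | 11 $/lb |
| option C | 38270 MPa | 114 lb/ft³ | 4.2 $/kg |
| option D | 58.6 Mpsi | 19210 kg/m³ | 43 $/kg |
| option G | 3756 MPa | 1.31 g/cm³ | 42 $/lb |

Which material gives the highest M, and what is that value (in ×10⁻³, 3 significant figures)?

option C, M = 1.85×10⁻³

Screen on constraints: cost ≤ 8.0 $/kg. Survivors: option U, option R, option C.
After converting to SI:
  option U: E = 112.8 GPa, ρ = 7014 kg/m³
  option R: E = 117.1 GPa, ρ = 8912 kg/m³
  option C: E = 38.27 GPa, ρ = 1826 kg/m³
  option C: M = 1.85×10⁻³
  option U: M = 0.689×10⁻³
  option R: M = 0.549×10⁻³
Option C has the largest M.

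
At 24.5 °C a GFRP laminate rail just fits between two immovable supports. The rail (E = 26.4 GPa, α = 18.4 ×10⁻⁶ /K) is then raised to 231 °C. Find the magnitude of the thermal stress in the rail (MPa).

ΔT = 206.5 K. Constrained thermal stress σ = E·α·ΔT = 26.40×10³ MPa × 18.4×10⁻⁶ × 206.5 = 100 MPa (compressive).

100 MPa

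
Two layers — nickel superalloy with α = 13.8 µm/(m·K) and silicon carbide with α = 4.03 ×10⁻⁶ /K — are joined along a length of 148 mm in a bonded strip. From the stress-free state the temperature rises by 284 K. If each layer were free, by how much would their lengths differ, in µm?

Δα = |13.8 − 4.03|×10⁻⁶/K = 9.77×10⁻⁶/K.
ΔL_mismatch = Δα·L·ΔT = 9.77×10⁻⁶ × 148.0 mm × 284.0 K = 411 µm.

411 µm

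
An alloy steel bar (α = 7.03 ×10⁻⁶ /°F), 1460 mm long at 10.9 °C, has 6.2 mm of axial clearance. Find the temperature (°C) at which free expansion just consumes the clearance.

α = 7.03×10⁻⁶/°F × 9/5 = 12.7×10⁻⁶/K.
α·L₀·ΔT = 6.2 mm ⇒ ΔT = 6.2 / (12.7×10⁻⁶ × 1460.0) = 335.6 K.
T = 10.9 + 335.6 = 346.5 °C.

346 °C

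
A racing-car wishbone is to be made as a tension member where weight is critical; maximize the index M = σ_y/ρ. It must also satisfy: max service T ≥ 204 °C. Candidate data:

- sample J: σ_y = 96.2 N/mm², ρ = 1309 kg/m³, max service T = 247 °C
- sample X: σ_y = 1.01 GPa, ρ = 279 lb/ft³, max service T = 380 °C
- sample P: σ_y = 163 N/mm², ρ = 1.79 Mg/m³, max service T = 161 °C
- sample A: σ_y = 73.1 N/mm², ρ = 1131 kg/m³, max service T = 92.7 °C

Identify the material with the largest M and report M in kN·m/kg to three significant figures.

sample X, M = 226 kN·m/kg

Screen on constraints: max service T ≥ 204 °C. Survivors: sample J, sample X.
In SI units:
  sample J: σ_y = 96.20 MPa, ρ = 1309 kg/m³
  sample X: σ_y = 1010 MPa, ρ = 4469 kg/m³
  sample X: M = 226 kN·m/kg
  sample J: M = 73.5 kN·m/kg
Sample X has the largest M.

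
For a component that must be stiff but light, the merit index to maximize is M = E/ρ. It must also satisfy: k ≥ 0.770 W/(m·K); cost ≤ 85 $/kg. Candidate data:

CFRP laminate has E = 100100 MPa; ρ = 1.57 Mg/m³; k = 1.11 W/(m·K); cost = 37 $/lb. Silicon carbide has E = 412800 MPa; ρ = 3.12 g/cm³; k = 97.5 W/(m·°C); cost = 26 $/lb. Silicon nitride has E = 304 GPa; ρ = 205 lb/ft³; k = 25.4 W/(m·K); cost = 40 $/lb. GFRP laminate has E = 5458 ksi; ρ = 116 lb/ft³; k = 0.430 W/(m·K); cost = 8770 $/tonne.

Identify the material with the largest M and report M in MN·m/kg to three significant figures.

Screen on constraints: k ≥ 0.770 W/(m·K); cost ≤ 85 $/kg. Survivors: CFRP laminate, silicon carbide.
Putting every candidate on a common basis:
  CFRP laminate: E = 100.1 GPa, ρ = 1570 kg/m³
  silicon carbide: E = 412.8 GPa, ρ = 3120 kg/m³
  silicon carbide: M = 132 MN·m/kg
  CFRP laminate: M = 63.8 MN·m/kg
The maximum is for silicon carbide.

silicon carbide, M = 132 MN·m/kg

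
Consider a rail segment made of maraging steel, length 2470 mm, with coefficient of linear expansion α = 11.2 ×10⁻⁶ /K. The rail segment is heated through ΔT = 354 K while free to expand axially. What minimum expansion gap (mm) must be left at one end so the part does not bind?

9.79 mm

ΔL = α·L₀·ΔT = 11.2×10⁻⁶ × 2470 mm × 354.0 K = 9.79 mm.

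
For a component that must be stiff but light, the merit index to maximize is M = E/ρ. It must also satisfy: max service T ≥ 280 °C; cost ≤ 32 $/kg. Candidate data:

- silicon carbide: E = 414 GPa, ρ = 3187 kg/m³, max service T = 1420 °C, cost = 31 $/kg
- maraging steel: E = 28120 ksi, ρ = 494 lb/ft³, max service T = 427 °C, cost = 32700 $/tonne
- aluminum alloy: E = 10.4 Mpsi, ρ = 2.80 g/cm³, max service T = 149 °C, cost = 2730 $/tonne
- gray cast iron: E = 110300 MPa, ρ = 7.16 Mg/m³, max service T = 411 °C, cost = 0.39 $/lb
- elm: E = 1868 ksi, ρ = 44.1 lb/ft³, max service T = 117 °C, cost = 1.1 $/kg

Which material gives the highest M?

silicon carbide

Screen on constraints: max service T ≥ 280 °C; cost ≤ 32 $/kg. Survivors: silicon carbide, gray cast iron.
Normalizing units and computing the index:
  silicon carbide: E = 414.0 GPa, ρ = 3187 kg/m³
  gray cast iron: E = 110.3 GPa, ρ = 7160 kg/m³
  silicon carbide: M = 130 MN·m/kg
  gray cast iron: M = 15.4 MN·m/kg
Silicon carbide has the largest M.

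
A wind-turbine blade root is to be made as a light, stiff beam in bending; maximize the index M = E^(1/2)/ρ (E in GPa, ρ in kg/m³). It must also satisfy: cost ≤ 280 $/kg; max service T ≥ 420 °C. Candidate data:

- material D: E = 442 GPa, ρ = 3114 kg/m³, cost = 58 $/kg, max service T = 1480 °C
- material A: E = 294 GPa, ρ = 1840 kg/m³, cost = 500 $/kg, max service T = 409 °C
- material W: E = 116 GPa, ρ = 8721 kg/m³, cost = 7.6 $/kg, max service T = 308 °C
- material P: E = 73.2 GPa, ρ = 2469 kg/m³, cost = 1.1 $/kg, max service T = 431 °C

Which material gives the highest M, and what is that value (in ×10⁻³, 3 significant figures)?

material D, M = 6.75×10⁻³

Screen on constraints: cost ≤ 280 $/kg; max service T ≥ 420 °C. Survivors: material D, material P.
Evaluate M for each candidate:
  material D: M = 6.75×10⁻³
  material P: M = 3.47×10⁻³
Material D ranks first.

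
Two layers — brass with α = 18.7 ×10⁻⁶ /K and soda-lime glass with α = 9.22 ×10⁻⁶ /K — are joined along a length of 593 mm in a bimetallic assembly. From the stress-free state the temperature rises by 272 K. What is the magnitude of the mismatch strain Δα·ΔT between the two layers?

Δα = |18.7 − 9.22|×10⁻⁶/K = 9.48×10⁻⁶/K.
Mismatch strain = Δα·ΔT = 9.48×10⁻⁶ × 272.0 = 2.58×10⁻³.

2.58×10⁻³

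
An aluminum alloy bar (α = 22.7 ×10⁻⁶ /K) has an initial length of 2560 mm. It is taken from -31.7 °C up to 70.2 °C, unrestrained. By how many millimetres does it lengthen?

ΔT = 70.2 − (-31.7) = 101.9 K.
ΔL = α·L₀·ΔT = 22.7×10⁻⁶ × 2560 mm × 101.9 K = 5.92 mm.

5.92 mm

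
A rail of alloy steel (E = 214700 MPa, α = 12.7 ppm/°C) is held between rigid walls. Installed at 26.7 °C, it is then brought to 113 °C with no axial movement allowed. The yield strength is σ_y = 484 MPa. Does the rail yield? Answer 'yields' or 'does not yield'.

does not yield

E = 214700 MPa = 214.7 GPa.
ΔT = 86.30 K. Constrained thermal stress σ = E·α·ΔT = 214.7×10³ MPa × 12.7×10⁻⁶ × 86.30 = 235 MPa (compressive).
Compare to σ_y = 484 MPa: σ < σ_y, so it does not yield.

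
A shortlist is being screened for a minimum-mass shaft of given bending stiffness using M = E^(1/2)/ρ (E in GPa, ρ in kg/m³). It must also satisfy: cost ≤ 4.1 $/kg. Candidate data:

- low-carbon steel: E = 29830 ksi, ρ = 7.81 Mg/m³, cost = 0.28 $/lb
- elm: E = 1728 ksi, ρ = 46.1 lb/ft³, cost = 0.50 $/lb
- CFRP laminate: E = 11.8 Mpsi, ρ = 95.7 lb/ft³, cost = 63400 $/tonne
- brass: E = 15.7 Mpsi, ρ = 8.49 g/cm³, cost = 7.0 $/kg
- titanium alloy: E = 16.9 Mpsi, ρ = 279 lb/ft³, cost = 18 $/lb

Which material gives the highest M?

Screen on constraints: cost ≤ 4.1 $/kg. Survivors: low-carbon steel, elm.
After converting to SI:
  low-carbon steel: E = 205.7 GPa, ρ = 7810 kg/m³
  elm: E = 11.91 GPa, ρ = 738.5 kg/m³
  elm: M = 4.67×10⁻³
  low-carbon steel: M = 1.84×10⁻³
Highest index: elm.

elm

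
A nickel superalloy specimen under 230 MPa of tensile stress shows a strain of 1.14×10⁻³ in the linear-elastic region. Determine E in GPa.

E = σ/ε = 230 MPa / 1.14×10⁻³ = 201800 MPa = 202 GPa.

202 GPa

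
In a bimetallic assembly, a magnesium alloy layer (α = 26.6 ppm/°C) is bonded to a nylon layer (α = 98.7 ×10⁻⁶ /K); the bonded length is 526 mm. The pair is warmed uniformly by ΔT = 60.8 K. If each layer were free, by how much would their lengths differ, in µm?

2310 µm

Δα = |26.6 − 98.7|×10⁻⁶/K = 72.1×10⁻⁶/K.
ΔL_mismatch = Δα·L·ΔT = 72.1×10⁻⁶ × 526.0 mm × 60.8 K = 2310 µm.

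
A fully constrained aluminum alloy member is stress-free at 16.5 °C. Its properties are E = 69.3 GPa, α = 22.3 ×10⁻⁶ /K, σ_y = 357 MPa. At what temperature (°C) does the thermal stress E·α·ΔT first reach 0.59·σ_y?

153 °C

E·α·ΔT = 210.6 MPa ⇒ ΔT = 210.6 / (69.30×10³ × 22.3×10⁻⁶) = 136.3 K.
T = 16.5 + 136.3 = 152.8 °C.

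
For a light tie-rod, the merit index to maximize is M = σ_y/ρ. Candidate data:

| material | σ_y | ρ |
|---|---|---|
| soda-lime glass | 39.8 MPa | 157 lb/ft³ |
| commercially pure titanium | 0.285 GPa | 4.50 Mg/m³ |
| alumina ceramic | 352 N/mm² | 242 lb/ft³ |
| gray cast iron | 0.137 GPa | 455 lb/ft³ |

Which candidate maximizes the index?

alumina ceramic

After converting to SI:
  soda-lime glass: σ_y = 39.80 MPa, ρ = 2515 kg/m³
  commercially pure titanium: σ_y = 285.0 MPa, ρ = 4500 kg/m³
  alumina ceramic: σ_y = 352.0 MPa, ρ = 3876 kg/m³
  gray cast iron: σ_y = 137.0 MPa, ρ = 7288 kg/m³
  alumina ceramic: M = 90.8 kN·m/kg
  commercially pure titanium: M = 63.3 kN·m/kg
  gray cast iron: M = 18.8 kN·m/kg
  soda-lime glass: M = 15.8 kN·m/kg
Alumina ceramic has the largest M.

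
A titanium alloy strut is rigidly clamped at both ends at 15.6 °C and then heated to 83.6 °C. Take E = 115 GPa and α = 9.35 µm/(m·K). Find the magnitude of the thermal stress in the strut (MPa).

ΔT = 68.00 K. Constrained thermal stress σ = E·α·ΔT = 115.0×10³ MPa × 9.35×10⁻⁶ × 68.00 = 73.1 MPa (compressive).

73.1 MPa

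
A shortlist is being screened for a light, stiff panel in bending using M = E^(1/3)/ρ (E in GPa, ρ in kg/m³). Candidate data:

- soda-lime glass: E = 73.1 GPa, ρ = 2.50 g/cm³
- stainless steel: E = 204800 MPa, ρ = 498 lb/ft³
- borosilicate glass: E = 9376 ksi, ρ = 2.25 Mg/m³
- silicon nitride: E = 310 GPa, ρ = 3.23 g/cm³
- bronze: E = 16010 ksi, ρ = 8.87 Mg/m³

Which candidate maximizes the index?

silicon nitride

Normalizing units and computing the index:
  soda-lime glass: E = 73.10 GPa, ρ = 2500 kg/m³
  stainless steel: E = 204.8 GPa, ρ = 7977 kg/m³
  borosilicate glass: E = 64.65 GPa, ρ = 2250 kg/m³
  silicon nitride: E = 310.0 GPa, ρ = 3230 kg/m³
  bronze: E = 110.4 GPa, ρ = 8870 kg/m³
  silicon nitride: M = 2.10×10⁻³
  borosilicate glass: M = 1.78×10⁻³
  soda-lime glass: M = 1.67×10⁻³
  stainless steel: M = 0.739×10⁻³
  bronze: M = 0.541×10⁻³
Silicon nitride ranks first.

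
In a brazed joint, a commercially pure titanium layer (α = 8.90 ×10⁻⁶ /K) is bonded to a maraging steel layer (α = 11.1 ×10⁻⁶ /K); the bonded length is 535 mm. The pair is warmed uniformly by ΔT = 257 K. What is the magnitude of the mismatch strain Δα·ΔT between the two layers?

Δα = |8.90 − 11.1|×10⁻⁶/K = 2.20×10⁻⁶/K.
Mismatch strain = Δα·ΔT = 2.20×10⁻⁶ × 257.0 = 5.65×10⁻⁴.

5.65×10⁻⁴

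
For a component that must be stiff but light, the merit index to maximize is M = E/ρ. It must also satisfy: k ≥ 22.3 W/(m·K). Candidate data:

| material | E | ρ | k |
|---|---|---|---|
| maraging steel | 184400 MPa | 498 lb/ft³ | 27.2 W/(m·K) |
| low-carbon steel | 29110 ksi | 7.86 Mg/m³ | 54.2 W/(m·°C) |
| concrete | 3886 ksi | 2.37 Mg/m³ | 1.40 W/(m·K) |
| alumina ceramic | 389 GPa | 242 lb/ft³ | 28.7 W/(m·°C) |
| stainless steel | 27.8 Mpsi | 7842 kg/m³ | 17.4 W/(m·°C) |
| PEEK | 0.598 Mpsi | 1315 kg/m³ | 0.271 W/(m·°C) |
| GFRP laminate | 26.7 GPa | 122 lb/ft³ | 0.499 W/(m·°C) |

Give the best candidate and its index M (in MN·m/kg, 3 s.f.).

Screen on constraints: k ≥ 22.3 W/(m·K). Survivors: maraging steel, low-carbon steel, alumina ceramic.
After converting to SI:
  maraging steel: E = 184.4 GPa, ρ = 7977 kg/m³
  low-carbon steel: E = 200.7 GPa, ρ = 7860 kg/m³
  alumina ceramic: E = 389.0 GPa, ρ = 3876 kg/m³
  alumina ceramic: M = 100 MN·m/kg
  low-carbon steel: M = 25.5 MN·m/kg
  maraging steel: M = 23.1 MN·m/kg
The maximum is for alumina ceramic.

alumina ceramic, M = 100 MN·m/kg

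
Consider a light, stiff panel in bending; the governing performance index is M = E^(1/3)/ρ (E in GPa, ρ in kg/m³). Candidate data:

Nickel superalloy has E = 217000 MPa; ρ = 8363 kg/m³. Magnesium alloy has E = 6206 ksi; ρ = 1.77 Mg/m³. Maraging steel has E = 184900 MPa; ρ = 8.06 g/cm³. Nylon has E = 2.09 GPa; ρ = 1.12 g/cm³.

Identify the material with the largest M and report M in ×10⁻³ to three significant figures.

Normalizing units and computing the index:
  nickel superalloy: E = 217.0 GPa, ρ = 8363 kg/m³
  magnesium alloy: E = 42.79 GPa, ρ = 1770 kg/m³
  maraging steel: E = 184.9 GPa, ρ = 8060 kg/m³
  nylon: E = 2.090 GPa, ρ = 1120 kg/m³
  magnesium alloy: M = 1.98×10⁻³
  nylon: M = 1.14×10⁻³
  nickel superalloy: M = 0.719×10⁻³
  maraging steel: M = 0.707×10⁻³
Magnesium alloy has the largest M.

magnesium alloy, M = 1.98×10⁻³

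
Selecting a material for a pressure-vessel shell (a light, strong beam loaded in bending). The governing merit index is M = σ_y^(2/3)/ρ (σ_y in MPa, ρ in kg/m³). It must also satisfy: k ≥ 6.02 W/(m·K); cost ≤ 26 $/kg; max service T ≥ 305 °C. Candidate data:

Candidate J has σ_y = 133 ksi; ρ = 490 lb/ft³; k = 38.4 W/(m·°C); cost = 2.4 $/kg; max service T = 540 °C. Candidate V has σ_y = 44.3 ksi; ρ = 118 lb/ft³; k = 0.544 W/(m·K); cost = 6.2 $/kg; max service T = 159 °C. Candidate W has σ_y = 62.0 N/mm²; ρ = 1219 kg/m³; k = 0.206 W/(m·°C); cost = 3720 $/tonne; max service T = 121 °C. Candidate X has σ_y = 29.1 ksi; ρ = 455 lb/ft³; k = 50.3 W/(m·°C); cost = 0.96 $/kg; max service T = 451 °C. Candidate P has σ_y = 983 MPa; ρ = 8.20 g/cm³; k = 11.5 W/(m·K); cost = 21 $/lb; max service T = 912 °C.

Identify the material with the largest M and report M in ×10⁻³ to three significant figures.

candidate J, M = 12.0×10⁻³

Screen on constraints: k ≥ 6.02 W/(m·K); cost ≤ 26 $/kg; max service T ≥ 305 °C. Survivors: candidate J, candidate X.
In SI units:
  candidate J: σ_y = 917.0 MPa, ρ = 7849 kg/m³
  candidate X: σ_y = 200.6 MPa, ρ = 7288 kg/m³
  candidate J: M = 12.0×10⁻³
  candidate X: M = 4.70×10⁻³
Candidate J ranks first.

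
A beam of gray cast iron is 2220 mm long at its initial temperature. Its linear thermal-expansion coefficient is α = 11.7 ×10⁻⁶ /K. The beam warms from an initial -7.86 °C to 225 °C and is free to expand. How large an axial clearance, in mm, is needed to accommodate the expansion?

ΔT = 225 − (-7.86) = 232.9 K.
ΔL = α·L₀·ΔT = 11.7×10⁻⁶ × 2220 mm × 232.9 K = 6.05 mm.

6.05 mm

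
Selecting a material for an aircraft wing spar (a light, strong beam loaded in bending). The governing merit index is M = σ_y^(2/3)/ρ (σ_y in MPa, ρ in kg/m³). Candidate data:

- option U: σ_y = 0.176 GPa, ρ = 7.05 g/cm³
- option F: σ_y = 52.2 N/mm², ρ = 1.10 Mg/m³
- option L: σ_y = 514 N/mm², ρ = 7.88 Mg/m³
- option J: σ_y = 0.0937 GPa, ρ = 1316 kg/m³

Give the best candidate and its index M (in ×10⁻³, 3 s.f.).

option J, M = 15.7×10⁻³

After converting to SI:
  option U: σ_y = 176.0 MPa, ρ = 7050 kg/m³
  option F: σ_y = 52.20 MPa, ρ = 1100 kg/m³
  option L: σ_y = 514.0 MPa, ρ = 7880 kg/m³
  option J: σ_y = 93.70 MPa, ρ = 1316 kg/m³
  option J: M = 15.7×10⁻³
  option F: M = 12.7×10⁻³
  option L: M = 8.14×10⁻³
  option U: M = 4.45×10⁻³
Option J has the largest M.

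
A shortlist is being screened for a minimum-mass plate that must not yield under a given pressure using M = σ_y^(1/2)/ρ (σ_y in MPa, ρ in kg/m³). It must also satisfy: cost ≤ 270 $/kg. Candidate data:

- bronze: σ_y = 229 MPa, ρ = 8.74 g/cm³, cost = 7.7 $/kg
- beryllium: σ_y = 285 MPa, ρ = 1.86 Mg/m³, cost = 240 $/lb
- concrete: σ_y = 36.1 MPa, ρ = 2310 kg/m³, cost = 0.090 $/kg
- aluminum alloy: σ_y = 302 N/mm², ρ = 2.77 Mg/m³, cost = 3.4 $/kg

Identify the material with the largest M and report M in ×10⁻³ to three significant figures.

aluminum alloy, M = 6.27×10⁻³

Screen on constraints: cost ≤ 270 $/kg. Survivors: bronze, concrete, aluminum alloy.
After converting to SI:
  bronze: σ_y = 229.0 MPa, ρ = 8740 kg/m³
  concrete: σ_y = 36.10 MPa, ρ = 2310 kg/m³
  aluminum alloy: σ_y = 302.0 MPa, ρ = 2770 kg/m³
  aluminum alloy: M = 6.27×10⁻³
  concrete: M = 2.60×10⁻³
  bronze: M = 1.73×10⁻³
Aluminum alloy has the largest M.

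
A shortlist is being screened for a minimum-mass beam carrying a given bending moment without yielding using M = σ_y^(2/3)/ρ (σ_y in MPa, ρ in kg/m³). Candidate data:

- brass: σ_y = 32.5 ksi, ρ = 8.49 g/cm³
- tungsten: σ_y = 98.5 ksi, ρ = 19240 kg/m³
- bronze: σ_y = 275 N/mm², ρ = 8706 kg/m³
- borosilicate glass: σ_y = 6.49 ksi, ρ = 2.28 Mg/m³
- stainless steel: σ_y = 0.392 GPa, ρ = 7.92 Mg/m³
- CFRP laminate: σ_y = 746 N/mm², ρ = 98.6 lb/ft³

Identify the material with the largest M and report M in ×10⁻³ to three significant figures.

CFRP laminate, M = 52.1×10⁻³

Putting every candidate on a common basis:
  brass: σ_y = 224.1 MPa, ρ = 8490 kg/m³
  tungsten: σ_y = 679.1 MPa, ρ = 19240 kg/m³
  bronze: σ_y = 275.0 MPa, ρ = 8706 kg/m³
  borosilicate glass: σ_y = 44.75 MPa, ρ = 2280 kg/m³
  stainless steel: σ_y = 392.0 MPa, ρ = 7920 kg/m³
  CFRP laminate: σ_y = 746.0 MPa, ρ = 1579 kg/m³
  CFRP laminate: M = 52.1×10⁻³
  stainless steel: M = 6.76×10⁻³
  borosilicate glass: M = 5.53×10⁻³
  bronze: M = 4.86×10⁻³
  brass: M = 4.35×10⁻³
  tungsten: M = 4.02×10⁻³
Highest index: CFRP laminate.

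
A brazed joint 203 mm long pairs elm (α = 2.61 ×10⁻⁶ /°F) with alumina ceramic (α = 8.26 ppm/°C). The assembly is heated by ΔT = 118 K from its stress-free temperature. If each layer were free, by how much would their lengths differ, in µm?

85.3 µm

elm: α = 2.61×10⁻⁶/°F × 9/5 = 4.70×10⁻⁶/K.
Δα = |4.70 − 8.26|×10⁻⁶/K = 3.56×10⁻⁶/K.
ΔL_mismatch = Δα·L·ΔT = 3.56×10⁻⁶ × 203.0 mm × 118.0 K = 85.3 µm.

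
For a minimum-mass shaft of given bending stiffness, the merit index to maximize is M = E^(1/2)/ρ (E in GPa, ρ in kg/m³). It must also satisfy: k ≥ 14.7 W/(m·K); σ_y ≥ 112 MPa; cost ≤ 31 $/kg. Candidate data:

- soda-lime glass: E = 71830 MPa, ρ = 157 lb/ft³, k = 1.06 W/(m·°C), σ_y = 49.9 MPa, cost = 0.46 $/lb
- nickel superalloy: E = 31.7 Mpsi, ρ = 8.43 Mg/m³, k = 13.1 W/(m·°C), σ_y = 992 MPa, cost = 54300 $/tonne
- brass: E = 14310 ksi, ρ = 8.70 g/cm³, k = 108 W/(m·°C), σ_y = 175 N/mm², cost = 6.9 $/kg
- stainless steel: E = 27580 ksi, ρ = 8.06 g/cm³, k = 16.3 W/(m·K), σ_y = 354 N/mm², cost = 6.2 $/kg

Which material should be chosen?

Screen on constraints: k ≥ 14.7 W/(m·K); σ_y ≥ 112 MPa; cost ≤ 31 $/kg. Survivors: brass, stainless steel.
In SI units:
  brass: E = 98.66 GPa, ρ = 8700 kg/m³
  stainless steel: E = 190.2 GPa, ρ = 8060 kg/m³
  stainless steel: M = 1.71×10⁻³
  brass: M = 1.14×10⁻³
Stainless steel has the largest M.

stainless steel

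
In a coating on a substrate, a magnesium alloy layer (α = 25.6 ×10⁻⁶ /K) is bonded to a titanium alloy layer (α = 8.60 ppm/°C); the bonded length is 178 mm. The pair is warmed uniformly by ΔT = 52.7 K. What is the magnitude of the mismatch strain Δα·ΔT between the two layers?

8.96×10⁻⁴

Δα = |25.6 − 8.60|×10⁻⁶/K = 17.0×10⁻⁶/K.
Mismatch strain = Δα·ΔT = 17.0×10⁻⁶ × 52.7 = 8.96×10⁻⁴.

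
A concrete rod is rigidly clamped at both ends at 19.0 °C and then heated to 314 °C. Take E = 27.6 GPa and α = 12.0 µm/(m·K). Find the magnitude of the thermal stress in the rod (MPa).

ΔT = 295.0 K. Constrained thermal stress σ = E·α·ΔT = 27.60×10³ MPa × 12.0×10⁻⁶ × 295.0 = 97.7 MPa (compressive).

97.7 MPa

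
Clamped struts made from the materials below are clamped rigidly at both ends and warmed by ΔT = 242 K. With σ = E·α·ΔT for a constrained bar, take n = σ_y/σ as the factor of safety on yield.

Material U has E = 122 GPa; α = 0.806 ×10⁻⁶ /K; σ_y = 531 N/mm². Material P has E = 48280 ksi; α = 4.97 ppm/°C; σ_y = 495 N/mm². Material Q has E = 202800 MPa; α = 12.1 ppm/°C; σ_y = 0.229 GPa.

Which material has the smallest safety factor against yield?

Per material, after unit conversion:
  material U: E = 122.0, α = 0.806, σ_y = 531.0 → σ = 23.8 MPa, n = 22.3
  material P: E = 332.9, α = 4.97, σ_y = 495.0 → σ = 400 MPa, n = 1.24
  material Q: E = 202.8, α = 12.1, σ_y = 229.0 → σ = 594 MPa, n = 0.386
The minimum is material Q at n = 0.386.

material Q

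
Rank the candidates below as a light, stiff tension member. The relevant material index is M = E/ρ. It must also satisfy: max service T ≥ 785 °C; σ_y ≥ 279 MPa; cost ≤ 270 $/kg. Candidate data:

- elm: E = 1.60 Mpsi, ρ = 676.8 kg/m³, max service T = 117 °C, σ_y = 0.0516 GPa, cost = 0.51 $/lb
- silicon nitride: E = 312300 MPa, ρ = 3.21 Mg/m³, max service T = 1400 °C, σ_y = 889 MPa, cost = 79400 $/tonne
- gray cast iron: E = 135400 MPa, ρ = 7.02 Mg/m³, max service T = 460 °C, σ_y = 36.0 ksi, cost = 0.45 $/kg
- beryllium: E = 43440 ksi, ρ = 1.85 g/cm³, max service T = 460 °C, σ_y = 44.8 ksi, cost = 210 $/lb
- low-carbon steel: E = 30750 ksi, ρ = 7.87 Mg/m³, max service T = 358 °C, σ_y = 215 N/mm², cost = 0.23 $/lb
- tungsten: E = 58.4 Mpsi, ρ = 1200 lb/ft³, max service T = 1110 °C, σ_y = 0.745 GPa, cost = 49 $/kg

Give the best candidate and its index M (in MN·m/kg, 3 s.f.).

Screen on constraints: max service T ≥ 785 °C; σ_y ≥ 279 MPa; cost ≤ 270 $/kg. Survivors: silicon nitride, tungsten.
Convert each candidate to consistent units, then evaluate M:
  silicon nitride: E = 312.3 GPa, ρ = 3210 kg/m³
  tungsten: E = 402.7 GPa, ρ = 19220 kg/m³
  silicon nitride: M = 97.3 MN·m/kg
  tungsten: M = 20.9 MN·m/kg
Silicon nitride has the largest M.

silicon nitride, M = 97.3 MN·m/kg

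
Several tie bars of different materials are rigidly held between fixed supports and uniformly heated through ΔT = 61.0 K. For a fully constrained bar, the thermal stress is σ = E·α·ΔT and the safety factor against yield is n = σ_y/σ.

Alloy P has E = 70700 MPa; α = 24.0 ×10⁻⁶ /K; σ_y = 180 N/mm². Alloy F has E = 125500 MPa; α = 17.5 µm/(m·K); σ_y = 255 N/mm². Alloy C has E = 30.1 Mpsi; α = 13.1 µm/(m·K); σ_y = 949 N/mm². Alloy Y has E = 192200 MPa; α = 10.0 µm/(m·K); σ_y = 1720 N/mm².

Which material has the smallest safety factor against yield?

With everything in SI (GPa, ×10⁻⁶/K, MPa):
  alloy P: E = 70.70, α = 24.0, σ_y = 180.0 → σ = 104 MPa, n = 1.74
  alloy F: E = 125.5, α = 17.5, σ_y = 255.0 → σ = 134 MPa, n = 1.90
  alloy C: E = 207.5, α = 13.1, σ_y = 949.0 → σ = 166 MPa, n = 5.72
  alloy Y: E = 192.2, α = 10.0, σ_y = 1720 → σ = 117 MPa, n = 14.7
Smallest n: alloy P with n = 1.74.

alloy P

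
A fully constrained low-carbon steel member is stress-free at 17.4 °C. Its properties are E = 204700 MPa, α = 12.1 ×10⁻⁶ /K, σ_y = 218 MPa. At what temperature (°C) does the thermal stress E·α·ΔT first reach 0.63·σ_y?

E = 204700 MPa = 204.7 GPa.
E·α·ΔT = 137.3 MPa ⇒ ΔT = 137.3 / (204.7×10³ × 12.1×10⁻⁶) = 55.45 K.
T = 17.4 + 55.45 = 72.85 °C.

72.8 °C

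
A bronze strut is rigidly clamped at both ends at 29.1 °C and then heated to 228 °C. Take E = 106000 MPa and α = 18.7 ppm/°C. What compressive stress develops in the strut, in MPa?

E = 106000 MPa = 106.0 GPa.
ΔT = 198.9 K. Constrained thermal stress σ = E·α·ΔT = 106.0×10³ MPa × 18.7×10⁻⁶ × 198.9 = 394 MPa (compressive).

394 MPa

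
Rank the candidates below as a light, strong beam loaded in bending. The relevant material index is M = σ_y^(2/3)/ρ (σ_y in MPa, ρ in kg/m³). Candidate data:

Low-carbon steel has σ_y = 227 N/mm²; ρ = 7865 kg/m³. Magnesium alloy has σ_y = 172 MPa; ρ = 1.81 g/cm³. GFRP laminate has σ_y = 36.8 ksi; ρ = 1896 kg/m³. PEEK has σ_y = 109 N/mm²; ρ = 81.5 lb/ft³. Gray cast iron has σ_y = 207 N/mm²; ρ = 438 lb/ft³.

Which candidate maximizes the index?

Convert each candidate to consistent units, then evaluate M:
  low-carbon steel: σ_y = 227.0 MPa, ρ = 7865 kg/m³
  magnesium alloy: σ_y = 172.0 MPa, ρ = 1810 kg/m³
  GFRP laminate: σ_y = 253.7 MPa, ρ = 1896 kg/m³
  PEEK: σ_y = 109.0 MPa, ρ = 1306 kg/m³
  gray cast iron: σ_y = 207.0 MPa, ρ = 7016 kg/m³
  GFRP laminate: M = 21.1×10⁻³
  PEEK: M = 17.5×10⁻³
  magnesium alloy: M = 17.1×10⁻³
  gray cast iron: M = 4.99×10⁻³
  low-carbon steel: M = 4.73×10⁻³
GFRP laminate ranks first.

GFRP laminate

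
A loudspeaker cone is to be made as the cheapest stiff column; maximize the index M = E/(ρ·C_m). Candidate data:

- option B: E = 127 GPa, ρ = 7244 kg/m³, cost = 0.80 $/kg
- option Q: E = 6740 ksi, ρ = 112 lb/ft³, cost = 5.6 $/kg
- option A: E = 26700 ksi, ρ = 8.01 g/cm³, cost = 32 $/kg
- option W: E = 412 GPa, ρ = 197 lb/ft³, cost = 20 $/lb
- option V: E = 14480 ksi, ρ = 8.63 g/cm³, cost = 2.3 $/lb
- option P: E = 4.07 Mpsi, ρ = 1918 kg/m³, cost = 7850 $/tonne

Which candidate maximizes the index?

option B

In SI units:
  option B: E = 127.0 GPa, ρ = 7244 kg/m³, cost = 0.8000 $/kg
  option Q: E = 46.47 GPa, ρ = 1794 kg/m³, cost = 5.600 $/kg
  option A: E = 184.1 GPa, ρ = 8010 kg/m³, cost = 32.00 $/kg
  option W: E = 412.0 GPa, ρ = 3156 kg/m³, cost = 44.09 $/kg
  option V: E = 99.84 GPa, ρ = 8630 kg/m³, cost = 5.071 $/kg
  option P: E = 28.06 GPa, ρ = 1918 kg/m³, cost = 7.850 $/kg
  option B: M = 21.9 MN·m per $
  option Q: M = 4.63 MN·m per $
  option W: M = 2.96 MN·m per $
  option V: M = 2.28 MN·m per $
  option P: M = 1.86 MN·m per $
  option A: M = 0.718 MN·m per $
Highest index: option B.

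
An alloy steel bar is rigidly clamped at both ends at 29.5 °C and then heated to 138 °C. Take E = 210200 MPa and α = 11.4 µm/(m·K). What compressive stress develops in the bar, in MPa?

E = 210200 MPa = 210.2 GPa.
ΔT = 108.5 K. Constrained thermal stress σ = E·α·ΔT = 210.2×10³ MPa × 11.4×10⁻⁶ × 108.5 = 260 MPa (compressive).

260 MPa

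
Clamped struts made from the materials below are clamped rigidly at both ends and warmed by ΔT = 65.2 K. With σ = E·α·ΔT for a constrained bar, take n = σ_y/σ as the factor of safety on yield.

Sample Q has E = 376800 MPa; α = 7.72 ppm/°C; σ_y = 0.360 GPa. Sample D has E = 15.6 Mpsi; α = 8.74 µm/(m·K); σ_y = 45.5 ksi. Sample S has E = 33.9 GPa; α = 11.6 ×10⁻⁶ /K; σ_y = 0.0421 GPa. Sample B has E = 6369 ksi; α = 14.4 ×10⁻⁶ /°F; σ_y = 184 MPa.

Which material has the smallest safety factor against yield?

sample S

In consistent units (E in GPa, α in ×10⁻⁶/K, σ_y in MPa):
  sample Q: E = 376.8, α = 7.72, σ_y = 360.0 → σ = 190 MPa, n = 1.90
  sample D: E = 107.6, α = 8.74, σ_y = 313.7 → σ = 61.3 MPa, n = 5.12
  sample S: E = 33.90, α = 11.6, σ_y = 42.10 → σ = 25.6 MPa, n = 1.64
  sample B: E = 43.91, α = 25.9, σ_y = 184.0 → σ = 74.2 MPa, n = 2.48
The minimum is sample S at n = 1.64.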